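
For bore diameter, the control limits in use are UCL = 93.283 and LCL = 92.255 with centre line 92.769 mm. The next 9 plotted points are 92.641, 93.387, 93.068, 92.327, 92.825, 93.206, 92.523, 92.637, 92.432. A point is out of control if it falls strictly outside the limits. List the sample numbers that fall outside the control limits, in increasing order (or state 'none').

Compare each point to [92.255, 93.283]: sample 2 = 93.387 > UCL.

2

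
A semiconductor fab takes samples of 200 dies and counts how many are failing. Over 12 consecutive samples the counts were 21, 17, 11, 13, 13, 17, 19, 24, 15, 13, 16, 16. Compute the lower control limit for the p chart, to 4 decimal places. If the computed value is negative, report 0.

p̄ = Σdᵢ / (k·n) = 195 / (12 × 200) = 0.08125
LCL = p̄ − 3·√(p̄(1−p̄)/n) = 0.08125 − 3 × 0.01932 = 0.02329

0.0233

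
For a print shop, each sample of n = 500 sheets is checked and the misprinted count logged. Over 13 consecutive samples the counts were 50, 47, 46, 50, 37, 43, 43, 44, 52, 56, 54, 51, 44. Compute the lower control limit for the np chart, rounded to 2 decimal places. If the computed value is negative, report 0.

p̄ = Σdᵢ / (k·n) = 617 / (13 × 500) = 0.09492
LCL = np̄ − 3·√(np̄(1−p̄)) = 47.4615 − 3 × 6.5541 = 27.7992

27.80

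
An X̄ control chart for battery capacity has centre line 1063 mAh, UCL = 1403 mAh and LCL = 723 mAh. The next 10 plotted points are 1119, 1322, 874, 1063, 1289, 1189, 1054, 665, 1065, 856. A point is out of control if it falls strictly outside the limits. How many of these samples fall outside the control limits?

1

Compare each point to [723, 1403]: sample 8 = 665 < LCL.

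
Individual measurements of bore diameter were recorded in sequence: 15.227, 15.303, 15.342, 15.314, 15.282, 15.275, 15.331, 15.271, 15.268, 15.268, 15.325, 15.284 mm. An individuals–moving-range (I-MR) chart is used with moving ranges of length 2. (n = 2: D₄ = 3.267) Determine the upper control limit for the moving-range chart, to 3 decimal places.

Moving ranges: 0.076, 0.039, 0.028, 0.032, 0.007, 0.056, 0.060, 0.003, 0.000, 0.057, 0.041; M̄R̄ = 0.3990 / 11 = 0.0363
UCL_MR = D₄·M̄R̄ = 3.267 × 0.0363 = 0.1185

0.119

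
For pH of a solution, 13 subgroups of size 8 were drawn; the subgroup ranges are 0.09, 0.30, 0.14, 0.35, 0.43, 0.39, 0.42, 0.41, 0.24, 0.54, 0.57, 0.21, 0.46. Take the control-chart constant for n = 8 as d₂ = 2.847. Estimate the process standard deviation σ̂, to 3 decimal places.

R̄ = (0.09 + 0.30 + 0.14 + 0.35 + 0.43 + 0.39 + 0.42 + 0.41 + 0.24 + 0.54 + 0.57 + 0.21 + 0.46) / 13 = 0.3500
σ̂ = R̄ / d₂ = 0.3500 / 2.847 = 0.1229

0.123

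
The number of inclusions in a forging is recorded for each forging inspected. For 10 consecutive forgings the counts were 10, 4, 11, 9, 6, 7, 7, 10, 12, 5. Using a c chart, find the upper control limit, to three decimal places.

16.638

c̄ = (10 + 4 + 11 + 9 + 6 + 7 + 7 + 10 + 12 + 5) / 10 = 81 / 10 = 8.1000
UCL = c̄ + 3√c̄ = 8.1000 + 3 × √8.1000 = 8.1000 + 3 × 2.8460 = 16.6381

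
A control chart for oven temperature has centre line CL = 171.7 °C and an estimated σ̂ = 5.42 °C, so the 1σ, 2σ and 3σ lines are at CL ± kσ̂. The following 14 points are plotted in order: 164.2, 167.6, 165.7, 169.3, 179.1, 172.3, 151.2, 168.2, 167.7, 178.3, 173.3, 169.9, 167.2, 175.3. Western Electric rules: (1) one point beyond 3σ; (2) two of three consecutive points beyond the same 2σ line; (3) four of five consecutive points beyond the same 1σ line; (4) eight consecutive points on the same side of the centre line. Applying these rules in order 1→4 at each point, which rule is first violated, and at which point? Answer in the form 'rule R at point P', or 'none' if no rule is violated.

rule 1 at point 7

Zone of each point (C = within 1σ̂, B = 1σ̂–2σ̂, A = 2σ̂–3σ̂, * = beyond 3σ̂; sign = side of CL): 1:-B, 2:-C, 3:-B, 4:-C, 5:+B, 6:+C, 7:-*, 8:-C, 9:-C, 10:+B, 11:+C, 12:-C, 13:-C, 14:+C
Rule 1 (one point beyond the 3σ limits) is satisfied at point 7.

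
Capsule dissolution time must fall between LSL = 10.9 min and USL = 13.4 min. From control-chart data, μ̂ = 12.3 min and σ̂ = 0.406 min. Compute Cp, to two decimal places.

Cp = (USL − LSL) / (6σ̂) = (13.4 − 10.9) / (6 × 0.406) = 2.5000 / 2.4360 = 1.0263

1.03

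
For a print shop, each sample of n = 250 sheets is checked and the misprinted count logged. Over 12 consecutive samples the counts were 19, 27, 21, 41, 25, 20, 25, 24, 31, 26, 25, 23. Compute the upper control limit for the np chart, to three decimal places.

p̄ = Σdᵢ / (k·n) = 307 / (12 × 250) = 0.10233
UCL = np̄ + 3·√(np̄(1−p̄)) = 25.5833 + 3 × √(25.5833×0.89767) = 25.5833 + 3 × 4.7922 = 39.9600

39.960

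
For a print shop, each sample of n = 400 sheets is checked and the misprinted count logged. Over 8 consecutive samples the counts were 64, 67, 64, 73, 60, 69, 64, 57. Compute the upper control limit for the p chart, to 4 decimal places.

p̄ = Σdᵢ / (k·n) = 518 / (8 × 400) = 0.16187
UCL = p̄ + 3·√(p̄(1−p̄)/n) = 0.16187 + 3 × √(0.16187×0.83813/400) = 0.16187 + 3 × 0.01842 = 0.21713

0.2171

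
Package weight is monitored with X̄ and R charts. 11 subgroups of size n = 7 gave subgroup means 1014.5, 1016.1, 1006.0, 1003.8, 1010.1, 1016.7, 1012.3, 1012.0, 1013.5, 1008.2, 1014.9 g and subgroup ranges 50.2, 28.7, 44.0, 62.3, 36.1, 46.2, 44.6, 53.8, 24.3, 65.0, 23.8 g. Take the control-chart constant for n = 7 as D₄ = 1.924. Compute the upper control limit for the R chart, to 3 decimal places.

83.781

R̄ = (50.2 + 28.7 + 44.0 + 62.3 + 36.1 + 46.2 + 44.6 + 53.8 + 24.3 + 65.0 + 23.8) / 11 = 479.0000 / 11 = 43.5455
UCL_R = D₄·R̄ = 1.924 × 43.5455 = 83.7815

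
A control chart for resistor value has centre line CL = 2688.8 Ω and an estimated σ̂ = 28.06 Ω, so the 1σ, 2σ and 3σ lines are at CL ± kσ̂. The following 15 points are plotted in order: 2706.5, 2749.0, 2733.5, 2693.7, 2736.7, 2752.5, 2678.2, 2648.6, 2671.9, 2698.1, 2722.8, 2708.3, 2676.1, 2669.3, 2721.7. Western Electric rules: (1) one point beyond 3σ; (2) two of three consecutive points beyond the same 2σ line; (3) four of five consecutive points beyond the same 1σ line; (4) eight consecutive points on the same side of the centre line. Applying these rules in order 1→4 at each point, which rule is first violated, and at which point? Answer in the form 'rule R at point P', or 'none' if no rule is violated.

rule 3 at point 6

Zone of each point (C = within 1σ̂, B = 1σ̂–2σ̂, A = 2σ̂–3σ̂, * = beyond 3σ̂; sign = side of CL): 1:+C, 2:+A, 3:+B, 4:+C, 5:+B, 6:+A, 7:-C, 8:-B, 9:-C, 10:+C, 11:+B, 12:+C, 13:-C, 14:-C, 15:+B
Rule 3 (four of five consecutive points beyond the same 1σ limit) is satisfied at point 6.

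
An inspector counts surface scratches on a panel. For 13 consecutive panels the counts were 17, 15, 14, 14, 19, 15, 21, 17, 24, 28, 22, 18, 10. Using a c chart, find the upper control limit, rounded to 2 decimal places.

30.73

c̄ = (17 + 15 + 14 + 14 + 19 + 15 + 21 + 17 + 24 + 28 + 22 + 18 + 10) / 13 = 234 / 13 = 18.0000
UCL = c̄ + 3√c̄ = 18.0000 + 3 × √18.0000 = 18.0000 + 3 × 4.2426 = 30.7279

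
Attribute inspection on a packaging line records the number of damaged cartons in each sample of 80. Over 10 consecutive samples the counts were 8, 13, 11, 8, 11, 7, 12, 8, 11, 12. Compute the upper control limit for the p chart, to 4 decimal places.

p̄ = Σdᵢ / (k·n) = 101 / (10 × 80) = 0.12625
UCL = p̄ + 3·√(p̄(1−p̄)/n) = 0.12625 + 3 × √(0.12625×0.87375/80) = 0.12625 + 3 × 0.03713 = 0.23765

0.2377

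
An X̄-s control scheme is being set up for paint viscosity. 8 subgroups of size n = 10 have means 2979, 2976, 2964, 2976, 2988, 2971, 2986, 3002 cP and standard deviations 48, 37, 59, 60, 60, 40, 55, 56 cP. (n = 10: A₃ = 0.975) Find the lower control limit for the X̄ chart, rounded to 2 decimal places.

2929.67

X̄̄ = (2979 + 2976 + 2964 + 2976 + 2988 + 2971 + 2986 + 3002) / 8 = 2980.2500
s̄ = (48 + 37 + 59 + 60 + 60 + 40 + 55 + 56) / 8 = 51.8750
LCL = X̄̄ − A₃·s̄ = 2980.2500 − 0.975 × 51.8750 = 2929.6719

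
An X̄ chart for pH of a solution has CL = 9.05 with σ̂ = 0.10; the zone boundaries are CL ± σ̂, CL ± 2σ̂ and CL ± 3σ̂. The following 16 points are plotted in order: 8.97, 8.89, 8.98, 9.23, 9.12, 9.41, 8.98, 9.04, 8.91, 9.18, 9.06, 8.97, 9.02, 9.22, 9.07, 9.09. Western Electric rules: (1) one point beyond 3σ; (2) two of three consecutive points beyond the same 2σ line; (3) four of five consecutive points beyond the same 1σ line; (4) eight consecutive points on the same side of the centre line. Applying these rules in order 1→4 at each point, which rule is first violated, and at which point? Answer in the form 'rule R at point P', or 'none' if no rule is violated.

rule 1 at point 6

Zone of each point (C = within 1σ̂, B = 1σ̂–2σ̂, A = 2σ̂–3σ̂, * = beyond 3σ̂; sign = side of CL): 1:-C, 2:-B, 3:-C, 4:+B, 5:+C, 6:+*, 7:-C, 8:-C, 9:-B, 10:+B, 11:+C, 12:-C, 13:-C, 14:+B, 15:+C, 16:+C
Rule 1 (one point beyond the 3σ limits) is satisfied at point 6.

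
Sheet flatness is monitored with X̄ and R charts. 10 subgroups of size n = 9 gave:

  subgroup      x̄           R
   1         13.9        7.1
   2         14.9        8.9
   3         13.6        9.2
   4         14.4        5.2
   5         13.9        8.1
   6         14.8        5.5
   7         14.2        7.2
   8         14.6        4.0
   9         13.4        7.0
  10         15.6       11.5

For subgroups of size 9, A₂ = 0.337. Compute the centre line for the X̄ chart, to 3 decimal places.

14.330

X̄̄ = (13.9 + 14.9 + 13.6 + 14.4 + 13.9 + 14.8 + 14.2 + 14.6 + 13.4 + 15.6) / 10 = 143.3000 / 10 = 14.3300
CL = X̄̄ = 14.3300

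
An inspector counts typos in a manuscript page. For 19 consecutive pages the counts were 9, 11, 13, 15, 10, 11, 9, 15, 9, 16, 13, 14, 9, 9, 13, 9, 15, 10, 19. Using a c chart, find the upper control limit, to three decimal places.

c̄ = (9 + 11 + 13 + 15 + 10 + 11 + 9 + 15 + 9 + 16 + 13 + 14 + 9 + 9 + 13 + 9 + 15 + 10 + 19) / 19 = 229 / 19 = 12.0526
UCL = c̄ + 3√c̄ = 12.0526 + 3 × √12.0526 = 12.0526 + 3 × 3.4717 = 22.4677

22.468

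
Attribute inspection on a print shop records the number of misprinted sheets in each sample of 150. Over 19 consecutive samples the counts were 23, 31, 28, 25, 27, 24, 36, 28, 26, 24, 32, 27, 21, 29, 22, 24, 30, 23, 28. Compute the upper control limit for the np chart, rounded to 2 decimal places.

40.80

p̄ = Σdᵢ / (k·n) = 508 / (19 × 150) = 0.17825
UCL = np̄ + 3·√(np̄(1−p̄)) = 26.7368 + 3 × √(26.7368×0.82175) = 26.7368 + 3 × 4.6873 = 40.7988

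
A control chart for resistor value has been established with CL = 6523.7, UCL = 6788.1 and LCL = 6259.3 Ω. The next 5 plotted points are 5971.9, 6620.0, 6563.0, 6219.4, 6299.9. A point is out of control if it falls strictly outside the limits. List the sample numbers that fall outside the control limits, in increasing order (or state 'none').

Compare each point to [6259.3, 6788.1]: sample 1 = 5971.9 < LCL; sample 4 = 6219.4 < LCL.

1, 4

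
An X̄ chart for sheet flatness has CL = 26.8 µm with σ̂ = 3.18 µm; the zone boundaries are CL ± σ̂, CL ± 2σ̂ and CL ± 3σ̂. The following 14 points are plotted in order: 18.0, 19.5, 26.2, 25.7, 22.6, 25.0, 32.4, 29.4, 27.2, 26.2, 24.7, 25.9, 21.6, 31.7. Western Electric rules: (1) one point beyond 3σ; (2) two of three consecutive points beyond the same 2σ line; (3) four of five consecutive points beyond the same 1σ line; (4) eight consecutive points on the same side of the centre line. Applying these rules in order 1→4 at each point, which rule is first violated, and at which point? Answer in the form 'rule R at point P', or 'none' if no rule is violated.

rule 2 at point 2

Zone of each point (C = within 1σ̂, B = 1σ̂–2σ̂, A = 2σ̂–3σ̂, * = beyond 3σ̂; sign = side of CL): 1:-A, 2:-A, 3:-C, 4:-C, 5:-B, 6:-C, 7:+B, 8:+C, 9:+C, 10:-C, 11:-C, 12:-C, 13:-B, 14:+B
Rule 2 (two of three consecutive points beyond the same 2σ limit) is satisfied at point 2.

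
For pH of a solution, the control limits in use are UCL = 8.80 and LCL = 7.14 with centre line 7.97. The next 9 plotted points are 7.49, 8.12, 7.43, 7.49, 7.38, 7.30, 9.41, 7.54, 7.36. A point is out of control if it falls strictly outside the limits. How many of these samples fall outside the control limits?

1

Compare each point to [7.14, 8.80]: sample 7 = 9.41 > UCL.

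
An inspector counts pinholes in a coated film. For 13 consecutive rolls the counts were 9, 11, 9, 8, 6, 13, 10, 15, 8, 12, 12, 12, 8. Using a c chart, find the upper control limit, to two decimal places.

c̄ = (9 + 11 + 9 + 8 + 6 + 13 + 10 + 15 + 8 + 12 + 12 + 12 + 8) / 13 = 133 / 13 = 10.2308
UCL = c̄ + 3√c̄ = 10.2308 + 3 × √10.2308 = 10.2308 + 3 × 3.1986 = 19.8264

19.83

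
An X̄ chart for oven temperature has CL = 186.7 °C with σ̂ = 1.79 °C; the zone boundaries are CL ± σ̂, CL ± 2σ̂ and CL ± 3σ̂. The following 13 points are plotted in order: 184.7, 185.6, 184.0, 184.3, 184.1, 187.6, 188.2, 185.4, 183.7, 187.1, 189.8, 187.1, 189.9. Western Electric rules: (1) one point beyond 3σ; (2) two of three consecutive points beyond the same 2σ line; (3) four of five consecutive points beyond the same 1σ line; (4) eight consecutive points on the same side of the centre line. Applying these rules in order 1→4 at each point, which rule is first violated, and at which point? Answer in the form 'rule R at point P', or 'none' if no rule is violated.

Zone of each point (C = within 1σ̂, B = 1σ̂–2σ̂, A = 2σ̂–3σ̂, * = beyond 3σ̂; sign = side of CL): 1:-B, 2:-C, 3:-B, 4:-B, 5:-B, 6:+C, 7:+C, 8:-C, 9:-B, 10:+C, 11:+B, 12:+C, 13:+B
Rule 3 (four of five consecutive points beyond the same 1σ limit) is satisfied at point 5.

rule 3 at point 5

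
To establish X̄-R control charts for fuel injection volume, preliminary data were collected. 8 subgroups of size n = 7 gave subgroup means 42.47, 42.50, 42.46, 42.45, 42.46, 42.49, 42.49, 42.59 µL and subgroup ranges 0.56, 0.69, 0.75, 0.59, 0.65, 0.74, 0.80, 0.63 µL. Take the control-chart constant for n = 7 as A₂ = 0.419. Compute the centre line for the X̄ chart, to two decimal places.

X̄̄ = (42.47 + 42.50 + 42.46 + 42.45 + 42.46 + 42.49 + 42.49 + 42.59) / 8 = 339.9100 / 8 = 42.4888
CL = X̄̄ = 42.4888

42.49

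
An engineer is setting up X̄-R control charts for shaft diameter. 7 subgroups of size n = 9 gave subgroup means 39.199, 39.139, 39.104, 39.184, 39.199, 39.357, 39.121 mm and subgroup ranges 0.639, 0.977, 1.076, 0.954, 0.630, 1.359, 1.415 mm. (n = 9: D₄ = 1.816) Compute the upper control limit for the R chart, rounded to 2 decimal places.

1.83

R̄ = (0.639 + 0.977 + 1.076 + 0.954 + 0.630 + 1.359 + 1.415) / 7 = 7.0500 / 7 = 1.0071
UCL_R = D₄·R̄ = 1.816 × 1.0071 = 1.8290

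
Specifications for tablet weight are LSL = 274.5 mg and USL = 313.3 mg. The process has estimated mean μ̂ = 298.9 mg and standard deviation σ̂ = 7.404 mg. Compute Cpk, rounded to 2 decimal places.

0.65

Cpu = (USL − μ̂) / (3σ̂) = (313.3 − 298.9) / (3 × 7.404) = 0.6483; Cpl = (μ̂ − LSL) / (3σ̂) = (298.9 − 274.5) / (3 × 7.404) = 1.0985; Cpk = min(Cpu, Cpl) = 0.6483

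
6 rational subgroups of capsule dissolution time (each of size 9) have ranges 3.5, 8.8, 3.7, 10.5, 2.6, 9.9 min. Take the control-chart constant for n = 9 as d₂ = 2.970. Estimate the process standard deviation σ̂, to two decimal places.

2.19

R̄ = (3.5 + 8.8 + 3.7 + 10.5 + 2.6 + 9.9) / 6 = 6.5000
σ̂ = R̄ / d₂ = 6.5000 / 2.970 = 2.1886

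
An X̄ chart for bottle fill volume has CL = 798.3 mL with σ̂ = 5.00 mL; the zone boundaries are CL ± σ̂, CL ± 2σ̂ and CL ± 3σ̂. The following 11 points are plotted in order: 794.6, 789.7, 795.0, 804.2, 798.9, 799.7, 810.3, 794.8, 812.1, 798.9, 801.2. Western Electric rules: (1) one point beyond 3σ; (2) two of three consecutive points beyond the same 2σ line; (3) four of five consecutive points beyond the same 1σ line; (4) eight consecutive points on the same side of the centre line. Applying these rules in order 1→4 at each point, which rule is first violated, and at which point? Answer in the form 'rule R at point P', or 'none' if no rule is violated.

Zone of each point (C = within 1σ̂, B = 1σ̂–2σ̂, A = 2σ̂–3σ̂, * = beyond 3σ̂; sign = side of CL): 1:-C, 2:-B, 3:-C, 4:+B, 5:+C, 6:+C, 7:+A, 8:-C, 9:+A, 10:+C, 11:+C
Rule 2 (two of three consecutive points beyond the same 2σ limit) is satisfied at point 9.

rule 2 at point 9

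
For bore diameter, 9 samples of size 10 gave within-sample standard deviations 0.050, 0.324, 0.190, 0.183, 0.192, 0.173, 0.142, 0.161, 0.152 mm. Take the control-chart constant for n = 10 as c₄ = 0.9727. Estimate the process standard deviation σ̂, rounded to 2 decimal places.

0.18

s̄ = (0.050 + 0.324 + 0.190 + 0.183 + 0.192 + 0.173 + 0.142 + 0.161 + 0.152) / 9 = 0.1741
σ̂ = s̄ / c₄ = 0.1741 / 0.9727 = 0.1790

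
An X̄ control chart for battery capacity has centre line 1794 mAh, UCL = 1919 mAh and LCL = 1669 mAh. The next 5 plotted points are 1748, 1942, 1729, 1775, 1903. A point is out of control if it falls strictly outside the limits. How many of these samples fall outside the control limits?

1

Compare each point to [1669, 1919]: sample 2 = 1942 > UCL.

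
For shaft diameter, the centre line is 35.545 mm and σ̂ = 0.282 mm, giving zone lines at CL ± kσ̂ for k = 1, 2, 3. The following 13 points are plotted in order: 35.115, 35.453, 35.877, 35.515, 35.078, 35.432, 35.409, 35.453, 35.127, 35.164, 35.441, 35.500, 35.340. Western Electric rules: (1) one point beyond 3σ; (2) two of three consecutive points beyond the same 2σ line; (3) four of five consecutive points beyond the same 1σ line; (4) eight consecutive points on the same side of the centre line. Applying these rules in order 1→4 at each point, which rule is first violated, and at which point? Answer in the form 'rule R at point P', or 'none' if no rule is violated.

rule 4 at point 11

Zone of each point (C = within 1σ̂, B = 1σ̂–2σ̂, A = 2σ̂–3σ̂, * = beyond 3σ̂; sign = side of CL): 1:-B, 2:-C, 3:+B, 4:-C, 5:-B, 6:-C, 7:-C, 8:-C, 9:-B, 10:-B, 11:-C, 12:-C, 13:-C
Rule 4 (eight consecutive points on the same side of the centre line) is satisfied at point 11.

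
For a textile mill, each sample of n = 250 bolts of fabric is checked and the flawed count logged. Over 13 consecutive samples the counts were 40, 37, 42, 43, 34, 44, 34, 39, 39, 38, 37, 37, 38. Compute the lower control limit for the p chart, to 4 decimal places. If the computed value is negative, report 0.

0.0859

p̄ = Σdᵢ / (k·n) = 502 / (13 × 250) = 0.15446
LCL = p̄ − 3·√(p̄(1−p̄)/n) = 0.15446 − 3 × 0.02286 = 0.08589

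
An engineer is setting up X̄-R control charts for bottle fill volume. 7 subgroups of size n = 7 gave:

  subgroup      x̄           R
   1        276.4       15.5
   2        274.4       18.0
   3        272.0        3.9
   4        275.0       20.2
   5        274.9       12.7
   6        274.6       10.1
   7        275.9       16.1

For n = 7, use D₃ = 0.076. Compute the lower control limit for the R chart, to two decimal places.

1.05

R̄ = (15.5 + 18.0 + 3.9 + 20.2 + 12.7 + 10.1 + 16.1) / 7 = 96.5000 / 7 = 13.7857
LCL_R = D₃·R̄ = 0.076 × 13.7857 = 1.0477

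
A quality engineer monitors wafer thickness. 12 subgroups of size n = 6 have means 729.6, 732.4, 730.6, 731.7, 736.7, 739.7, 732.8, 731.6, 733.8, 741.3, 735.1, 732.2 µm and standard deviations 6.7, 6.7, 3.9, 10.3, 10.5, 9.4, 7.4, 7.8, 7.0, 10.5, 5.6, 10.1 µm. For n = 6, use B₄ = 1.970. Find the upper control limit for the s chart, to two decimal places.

s̄ = (6.7 + 6.7 + 3.9 + 10.3 + 10.5 + 9.4 + 7.4 + 7.8 + 7.0 + 10.5 + 5.6 + 10.1) / 12 = 7.9917
UCL_s = B₄·s̄ = 1.970 × 7.9917 = 15.7436

15.74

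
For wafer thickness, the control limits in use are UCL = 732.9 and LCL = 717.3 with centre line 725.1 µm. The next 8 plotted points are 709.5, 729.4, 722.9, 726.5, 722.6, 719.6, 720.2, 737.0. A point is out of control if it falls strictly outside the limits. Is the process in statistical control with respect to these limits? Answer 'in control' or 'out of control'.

Compare each point to [717.3, 732.9]: sample 1 = 709.5 < LCL; sample 8 = 737.0 > UCL.

out of control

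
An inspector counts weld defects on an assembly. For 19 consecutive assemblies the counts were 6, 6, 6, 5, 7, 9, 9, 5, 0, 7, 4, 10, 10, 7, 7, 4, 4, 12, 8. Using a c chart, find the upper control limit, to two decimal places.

c̄ = (6 + 6 + 6 + 5 + 7 + 9 + 9 + 5 + 0 + 7 + 4 + 10 + 10 + 7 + 7 + 4 + 4 + 12 + 8) / 19 = 126 / 19 = 6.6316
UCL = c̄ + 3√c̄ = 6.6316 + 3 × √6.6316 = 6.6316 + 3 × 2.5752 = 14.3571

14.36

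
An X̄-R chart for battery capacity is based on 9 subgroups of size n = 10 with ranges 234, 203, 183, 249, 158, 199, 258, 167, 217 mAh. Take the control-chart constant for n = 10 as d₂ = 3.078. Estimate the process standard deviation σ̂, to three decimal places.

R̄ = (234 + 203 + 183 + 249 + 158 + 199 + 258 + 167 + 217) / 9 = 207.5556
σ̂ = R̄ / d₂ = 207.5556 / 3.078 = 67.4320

67.432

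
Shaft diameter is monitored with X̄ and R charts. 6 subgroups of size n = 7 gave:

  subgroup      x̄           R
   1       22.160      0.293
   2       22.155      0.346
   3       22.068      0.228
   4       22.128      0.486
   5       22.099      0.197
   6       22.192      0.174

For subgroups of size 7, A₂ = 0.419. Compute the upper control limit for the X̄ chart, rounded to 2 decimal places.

X̄̄ = (22.160 + 22.155 + 22.068 + 22.128 + 22.099 + 22.192) / 6 = 132.8020 / 6 = 22.1337
R̄ = (0.293 + 0.346 + 0.228 + 0.486 + 0.197 + 0.174) / 6 = 1.7240 / 6 = 0.2873
UCL = X̄̄ + A₂·R̄ = 22.1337 + 0.419 × 0.2873 = 22.2541

22.25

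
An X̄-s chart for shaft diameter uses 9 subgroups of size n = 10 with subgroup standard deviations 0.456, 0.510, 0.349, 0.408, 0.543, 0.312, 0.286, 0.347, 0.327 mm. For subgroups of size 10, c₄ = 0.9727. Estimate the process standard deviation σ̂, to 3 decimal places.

s̄ = (0.456 + 0.510 + 0.349 + 0.408 + 0.543 + 0.312 + 0.286 + 0.347 + 0.327) / 9 = 0.3931
σ̂ = s̄ / c₄ = 0.3931 / 0.9727 = 0.4041

0.404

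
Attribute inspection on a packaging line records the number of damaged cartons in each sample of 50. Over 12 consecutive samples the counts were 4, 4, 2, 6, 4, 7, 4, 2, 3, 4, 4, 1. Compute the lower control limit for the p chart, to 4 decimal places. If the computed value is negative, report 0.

0.0000

p̄ = Σdᵢ / (k·n) = 45 / (12 × 50) = 0.07500
LCL = p̄ − 3·√(p̄(1−p̄)/n) = 0.07500 − 3 × 0.03725 = -0.03675 → 0 (negative, so LCL = 0)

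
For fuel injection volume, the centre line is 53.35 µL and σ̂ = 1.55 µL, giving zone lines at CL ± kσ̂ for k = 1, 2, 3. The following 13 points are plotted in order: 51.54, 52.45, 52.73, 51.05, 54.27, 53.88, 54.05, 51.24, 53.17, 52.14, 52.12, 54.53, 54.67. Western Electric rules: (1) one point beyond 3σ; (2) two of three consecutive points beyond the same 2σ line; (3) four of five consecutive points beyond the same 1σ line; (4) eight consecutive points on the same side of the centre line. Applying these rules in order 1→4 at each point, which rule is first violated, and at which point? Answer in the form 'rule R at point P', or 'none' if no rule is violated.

Zone of each point (C = within 1σ̂, B = 1σ̂–2σ̂, A = 2σ̂–3σ̂, * = beyond 3σ̂; sign = side of CL): 1:-B, 2:-C, 3:-C, 4:-B, 5:+C, 6:+C, 7:+C, 8:-B, 9:-C, 10:-C, 11:-C, 12:+C, 13:+C
No rule fires across all 13 points.

none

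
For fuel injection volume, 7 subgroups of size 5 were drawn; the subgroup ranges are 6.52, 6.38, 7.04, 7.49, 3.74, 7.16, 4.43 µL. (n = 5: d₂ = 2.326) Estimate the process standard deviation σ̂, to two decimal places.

R̄ = (6.52 + 6.38 + 7.04 + 7.49 + 3.74 + 7.16 + 4.43) / 7 = 6.1086
σ̂ = R̄ / d₂ = 6.1086 / 2.326 = 2.6262

2.63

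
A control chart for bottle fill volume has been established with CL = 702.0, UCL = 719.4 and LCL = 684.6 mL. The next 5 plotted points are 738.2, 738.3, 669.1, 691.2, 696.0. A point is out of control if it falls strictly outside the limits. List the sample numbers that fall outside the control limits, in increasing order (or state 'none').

Compare each point to [684.6, 719.4]: sample 1 = 738.2 > UCL; sample 2 = 738.3 > UCL; sample 3 = 669.1 < LCL.

1, 2, 3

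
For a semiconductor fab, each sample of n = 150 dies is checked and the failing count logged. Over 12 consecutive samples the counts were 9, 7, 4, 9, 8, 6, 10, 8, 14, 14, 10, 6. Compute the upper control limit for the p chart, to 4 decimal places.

p̄ = Σdᵢ / (k·n) = 105 / (12 × 150) = 0.05833
UCL = p̄ + 3·√(p̄(1−p̄)/n) = 0.05833 + 3 × √(0.05833×0.94167/150) = 0.05833 + 3 × 0.01914 = 0.11574

0.1157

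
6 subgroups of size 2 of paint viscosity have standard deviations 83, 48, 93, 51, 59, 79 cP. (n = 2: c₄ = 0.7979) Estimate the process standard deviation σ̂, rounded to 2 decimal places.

s̄ = (83 + 48 + 93 + 51 + 59 + 79) / 6 = 68.8333
σ̂ = s̄ / c₄ = 68.8333 / 0.7979 = 86.2681

86.27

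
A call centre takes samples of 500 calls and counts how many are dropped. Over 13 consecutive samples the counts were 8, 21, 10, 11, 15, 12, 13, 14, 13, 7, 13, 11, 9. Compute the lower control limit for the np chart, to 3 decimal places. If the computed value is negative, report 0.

1.778

p̄ = Σdᵢ / (k·n) = 157 / (13 × 500) = 0.02415
LCL = np̄ − 3·√(np̄(1−p̄)) = 12.0769 − 3 × 3.4330 = 1.7780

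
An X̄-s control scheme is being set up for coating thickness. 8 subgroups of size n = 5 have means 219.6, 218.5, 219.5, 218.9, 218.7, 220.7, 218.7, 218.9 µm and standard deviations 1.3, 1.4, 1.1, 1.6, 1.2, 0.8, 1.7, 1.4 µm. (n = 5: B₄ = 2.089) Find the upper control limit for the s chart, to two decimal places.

2.74

s̄ = (1.3 + 1.4 + 1.1 + 1.6 + 1.2 + 0.8 + 1.7 + 1.4) / 8 = 1.3125
UCL_s = B₄·s̄ = 2.089 × 1.3125 = 2.7418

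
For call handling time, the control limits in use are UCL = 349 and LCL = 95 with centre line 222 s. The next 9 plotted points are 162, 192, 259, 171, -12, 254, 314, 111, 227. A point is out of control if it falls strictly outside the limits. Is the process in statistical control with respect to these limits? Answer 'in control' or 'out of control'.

Compare each point to [95, 349]: sample 5 = -12 < LCL.

out of control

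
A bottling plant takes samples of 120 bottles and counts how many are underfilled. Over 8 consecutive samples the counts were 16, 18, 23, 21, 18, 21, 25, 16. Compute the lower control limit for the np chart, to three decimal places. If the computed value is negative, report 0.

7.564

p̄ = Σdᵢ / (k·n) = 158 / (8 × 120) = 0.16458
LCL = np̄ − 3·√(np̄(1−p̄)) = 19.7500 − 3 × 4.0620 = 7.5641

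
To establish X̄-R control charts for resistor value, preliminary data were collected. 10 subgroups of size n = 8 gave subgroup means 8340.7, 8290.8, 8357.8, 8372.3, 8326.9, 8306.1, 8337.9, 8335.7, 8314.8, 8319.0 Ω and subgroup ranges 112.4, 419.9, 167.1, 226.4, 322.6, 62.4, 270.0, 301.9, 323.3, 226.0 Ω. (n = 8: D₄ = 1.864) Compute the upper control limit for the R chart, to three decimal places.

453.325

R̄ = (112.4 + 419.9 + 167.1 + 226.4 + 322.6 + 62.4 + 270.0 + 301.9 + 323.3 + 226.0) / 10 = 2432.0000 / 10 = 243.2000
UCL_R = D₄·R̄ = 1.864 × 243.2000 = 453.3248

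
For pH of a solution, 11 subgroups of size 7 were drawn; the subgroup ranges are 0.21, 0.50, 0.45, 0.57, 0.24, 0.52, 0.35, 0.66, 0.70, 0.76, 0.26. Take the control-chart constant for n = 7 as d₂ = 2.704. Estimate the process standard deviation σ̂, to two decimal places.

0.18

R̄ = (0.21 + 0.50 + 0.45 + 0.57 + 0.24 + 0.52 + 0.35 + 0.66 + 0.70 + 0.76 + 0.26) / 11 = 0.4745
σ̂ = R̄ / d₂ = 0.4745 / 2.704 = 0.1755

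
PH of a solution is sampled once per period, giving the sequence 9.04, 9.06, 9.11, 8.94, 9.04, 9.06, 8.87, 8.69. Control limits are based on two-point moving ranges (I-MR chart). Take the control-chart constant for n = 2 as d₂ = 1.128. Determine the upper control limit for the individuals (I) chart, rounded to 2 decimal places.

X̄ = (9.04 + 9.06 + 9.11 + 8.94 + 9.04 + 9.06 + 8.87 + 8.69) / 8 = 8.9763
Moving ranges: 0.02, 0.05, 0.17, 0.10, 0.02, 0.19, 0.18; M̄R̄ = 0.7300 / 7 = 0.1043
UCL = X̄ + 3·M̄R̄/d₂ = 8.9763 + 3 × 0.1043 / 1.128 = 9.2536

9.25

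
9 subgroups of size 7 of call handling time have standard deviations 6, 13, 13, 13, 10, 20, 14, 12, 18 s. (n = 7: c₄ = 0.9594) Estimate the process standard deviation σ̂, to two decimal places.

s̄ = (6 + 13 + 13 + 13 + 10 + 20 + 14 + 12 + 18) / 9 = 13.2222
σ̂ = s̄ / c₄ = 13.2222 / 0.9594 = 13.7818

13.78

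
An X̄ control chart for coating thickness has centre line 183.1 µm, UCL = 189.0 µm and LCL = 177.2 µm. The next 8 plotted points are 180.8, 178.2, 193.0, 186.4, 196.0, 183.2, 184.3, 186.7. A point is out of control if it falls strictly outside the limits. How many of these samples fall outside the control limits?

2

Compare each point to [177.2, 189.0]: sample 3 = 193.0 > UCL; sample 5 = 196.0 > UCL.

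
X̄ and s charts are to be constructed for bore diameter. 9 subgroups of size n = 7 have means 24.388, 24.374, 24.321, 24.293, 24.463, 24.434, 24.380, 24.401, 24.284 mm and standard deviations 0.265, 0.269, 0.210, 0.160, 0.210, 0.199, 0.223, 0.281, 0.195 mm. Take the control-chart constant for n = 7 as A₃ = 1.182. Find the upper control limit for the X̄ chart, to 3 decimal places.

24.635

X̄̄ = (24.388 + 24.374 + 24.321 + 24.293 + 24.463 + 24.434 + 24.380 + 24.401 + 24.284) / 9 = 24.3709
s̄ = (0.265 + 0.269 + 0.210 + 0.160 + 0.210 + 0.199 + 0.223 + 0.281 + 0.195) / 9 = 0.2236
UCL = X̄̄ + A₃·s̄ = 24.3709 + 1.182 × 0.2236 = 24.6351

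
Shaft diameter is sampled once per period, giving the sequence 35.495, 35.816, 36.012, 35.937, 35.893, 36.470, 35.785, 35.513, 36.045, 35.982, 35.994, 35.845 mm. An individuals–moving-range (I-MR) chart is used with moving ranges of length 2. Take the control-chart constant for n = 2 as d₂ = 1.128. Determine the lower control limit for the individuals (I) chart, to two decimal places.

X̄ = (35.495 + 35.816 + 36.012 + 35.937 + 35.893 + 36.470 + 35.785 + 35.513 + 36.045 + 35.982 + 35.994 + 35.845) / 12 = 35.8989
Moving ranges: 0.321, 0.196, 0.075, 0.044, 0.577, 0.685, 0.272, 0.532, 0.063, 0.012, 0.149; M̄R̄ = 2.9260 / 11 = 0.2660
LCL = X̄ − 3·M̄R̄/d₂ = 35.8989 − 3 × 0.2660 / 1.128 = 35.1915

35.19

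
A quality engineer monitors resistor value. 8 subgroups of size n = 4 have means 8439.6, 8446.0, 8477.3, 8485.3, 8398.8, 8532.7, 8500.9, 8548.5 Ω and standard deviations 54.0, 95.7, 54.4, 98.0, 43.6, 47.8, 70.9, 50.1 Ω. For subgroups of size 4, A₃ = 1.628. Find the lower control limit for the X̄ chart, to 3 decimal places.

X̄̄ = (8439.6 + 8446.0 + 8477.3 + 8485.3 + 8398.8 + 8532.7 + 8500.9 + 8548.5) / 8 = 8478.6375
s̄ = (54.0 + 95.7 + 54.4 + 98.0 + 43.6 + 47.8 + 70.9 + 50.1) / 8 = 64.3125
LCL = X̄̄ − A₃·s̄ = 8478.6375 − 1.628 × 64.3125 = 8373.9368

8373.937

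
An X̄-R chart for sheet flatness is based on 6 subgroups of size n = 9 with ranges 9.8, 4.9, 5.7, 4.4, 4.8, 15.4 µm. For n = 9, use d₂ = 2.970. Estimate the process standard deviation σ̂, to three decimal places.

R̄ = (9.8 + 4.9 + 5.7 + 4.4 + 4.8 + 15.4) / 6 = 7.5000
σ̂ = R̄ / d₂ = 7.5000 / 2.970 = 2.5253

2.525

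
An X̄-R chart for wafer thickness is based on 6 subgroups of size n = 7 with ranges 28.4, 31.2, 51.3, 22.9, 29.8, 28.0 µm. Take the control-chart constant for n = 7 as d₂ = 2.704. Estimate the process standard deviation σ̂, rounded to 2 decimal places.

R̄ = (28.4 + 31.2 + 51.3 + 22.9 + 29.8 + 28.0) / 6 = 31.9333
σ̂ = R̄ / d₂ = 31.9333 / 2.704 = 11.8097

11.81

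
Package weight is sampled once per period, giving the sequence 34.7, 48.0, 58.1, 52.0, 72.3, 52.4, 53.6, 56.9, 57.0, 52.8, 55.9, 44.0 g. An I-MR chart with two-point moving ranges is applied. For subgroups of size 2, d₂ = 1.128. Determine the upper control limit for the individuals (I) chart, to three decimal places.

75.748

X̄ = (34.7 + 48.0 + 58.1 + 52.0 + 72.3 + 52.4 + 53.6 + 56.9 + 57.0 + 52.8 + 55.9 + 44.0) / 12 = 53.1417
Moving ranges: 13.3, 10.1, 6.1, 20.3, 19.9, 1.2, 3.3, 0.1, 4.2, 3.1, 11.9; M̄R̄ = 93.5000 / 11 = 8.5000
UCL = X̄ + 3·M̄R̄/d₂ = 53.1417 + 3 × 8.5000 / 1.128 = 75.7480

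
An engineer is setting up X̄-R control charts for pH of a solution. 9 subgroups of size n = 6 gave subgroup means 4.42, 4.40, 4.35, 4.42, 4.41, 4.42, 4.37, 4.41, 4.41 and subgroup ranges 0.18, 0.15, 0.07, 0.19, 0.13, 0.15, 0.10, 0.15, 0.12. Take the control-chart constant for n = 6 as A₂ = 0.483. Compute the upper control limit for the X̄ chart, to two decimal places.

4.47

X̄̄ = (4.42 + 4.40 + 4.35 + 4.42 + 4.41 + 4.42 + 4.37 + 4.41 + 4.41) / 9 = 39.6100 / 9 = 4.4011
R̄ = (0.18 + 0.15 + 0.07 + 0.19 + 0.13 + 0.15 + 0.10 + 0.15 + 0.12) / 9 = 1.2400 / 9 = 0.1378
UCL = X̄̄ + A₂·R̄ = 4.4011 + 0.483 × 0.1378 = 4.4677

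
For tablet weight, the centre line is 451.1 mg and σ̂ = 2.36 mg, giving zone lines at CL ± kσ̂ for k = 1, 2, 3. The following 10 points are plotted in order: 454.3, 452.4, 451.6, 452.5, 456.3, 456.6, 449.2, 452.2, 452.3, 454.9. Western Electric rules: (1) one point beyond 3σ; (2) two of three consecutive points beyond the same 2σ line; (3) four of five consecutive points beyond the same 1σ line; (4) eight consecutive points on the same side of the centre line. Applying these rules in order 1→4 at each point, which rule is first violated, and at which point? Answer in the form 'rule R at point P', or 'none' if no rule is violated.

Zone of each point (C = within 1σ̂, B = 1σ̂–2σ̂, A = 2σ̂–3σ̂, * = beyond 3σ̂; sign = side of CL): 1:+B, 2:+C, 3:+C, 4:+C, 5:+A, 6:+A, 7:-C, 8:+C, 9:+C, 10:+B
Rule 2 (two of three consecutive points beyond the same 2σ limit) is satisfied at point 6.

rule 2 at point 6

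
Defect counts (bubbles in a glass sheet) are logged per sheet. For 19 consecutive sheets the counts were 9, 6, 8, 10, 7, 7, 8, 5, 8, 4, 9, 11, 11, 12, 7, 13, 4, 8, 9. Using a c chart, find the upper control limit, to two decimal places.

16.81

c̄ = (9 + 6 + 8 + 10 + 7 + 7 + 8 + 5 + 8 + 4 + 9 + 11 + 11 + 12 + 7 + 13 + 4 + 8 + 9) / 19 = 156 / 19 = 8.2105
UCL = c̄ + 3√c̄ = 8.2105 + 3 × √8.2105 = 8.2105 + 3 × 2.8654 = 16.8067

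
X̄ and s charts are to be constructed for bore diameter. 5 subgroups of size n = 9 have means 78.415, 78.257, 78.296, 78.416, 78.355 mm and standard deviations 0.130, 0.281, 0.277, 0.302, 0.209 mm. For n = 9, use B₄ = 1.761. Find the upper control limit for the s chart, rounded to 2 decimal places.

0.42

s̄ = (0.130 + 0.281 + 0.277 + 0.302 + 0.209) / 5 = 0.2398
UCL_s = B₄·s̄ = 1.761 × 0.2398 = 0.4223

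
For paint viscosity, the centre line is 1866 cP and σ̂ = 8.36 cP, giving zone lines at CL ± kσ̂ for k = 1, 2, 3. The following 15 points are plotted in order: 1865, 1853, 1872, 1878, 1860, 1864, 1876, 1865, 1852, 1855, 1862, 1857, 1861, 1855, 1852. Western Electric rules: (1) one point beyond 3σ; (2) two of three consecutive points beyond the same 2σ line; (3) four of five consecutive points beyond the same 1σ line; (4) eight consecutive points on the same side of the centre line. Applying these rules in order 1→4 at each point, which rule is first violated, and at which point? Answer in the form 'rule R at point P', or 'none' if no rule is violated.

Zone of each point (C = within 1σ̂, B = 1σ̂–2σ̂, A = 2σ̂–3σ̂, * = beyond 3σ̂; sign = side of CL): 1:-C, 2:-B, 3:+C, 4:+B, 5:-C, 6:-C, 7:+B, 8:-C, 9:-B, 10:-B, 11:-C, 12:-B, 13:-C, 14:-B, 15:-B
Rule 4 (eight consecutive points on the same side of the centre line) is satisfied at point 15.

rule 4 at point 15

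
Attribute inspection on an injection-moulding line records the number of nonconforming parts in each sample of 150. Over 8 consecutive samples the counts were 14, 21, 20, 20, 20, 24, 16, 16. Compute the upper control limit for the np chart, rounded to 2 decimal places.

p̄ = Σdᵢ / (k·n) = 151 / (8 × 150) = 0.12583
UCL = np̄ + 3·√(np̄(1−p̄)) = 18.8750 + 3 × √(18.8750×0.87417) = 18.8750 + 3 × 4.0620 = 31.0610

31.06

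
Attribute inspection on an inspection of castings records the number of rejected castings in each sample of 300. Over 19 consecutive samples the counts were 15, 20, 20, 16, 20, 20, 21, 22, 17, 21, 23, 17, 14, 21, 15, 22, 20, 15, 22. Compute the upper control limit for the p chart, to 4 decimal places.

0.1055

p̄ = Σdᵢ / (k·n) = 361 / (19 × 300) = 0.06333
UCL = p̄ + 3·√(p̄(1−p̄)/n) = 0.06333 + 3 × √(0.06333×0.93667/300) = 0.06333 + 3 × 0.01406 = 0.10552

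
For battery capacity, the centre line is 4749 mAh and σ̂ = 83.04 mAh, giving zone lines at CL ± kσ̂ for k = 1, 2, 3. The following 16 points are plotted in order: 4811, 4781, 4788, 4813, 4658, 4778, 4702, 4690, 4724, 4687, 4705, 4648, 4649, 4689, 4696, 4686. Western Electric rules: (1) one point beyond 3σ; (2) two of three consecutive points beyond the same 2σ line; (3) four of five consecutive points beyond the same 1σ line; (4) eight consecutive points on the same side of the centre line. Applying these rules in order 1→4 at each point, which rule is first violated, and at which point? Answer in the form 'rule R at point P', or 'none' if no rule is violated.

Zone of each point (C = within 1σ̂, B = 1σ̂–2σ̂, A = 2σ̂–3σ̂, * = beyond 3σ̂; sign = side of CL): 1:+C, 2:+C, 3:+C, 4:+C, 5:-B, 6:+C, 7:-C, 8:-C, 9:-C, 10:-C, 11:-C, 12:-B, 13:-B, 14:-C, 15:-C, 16:-C
Rule 4 (eight consecutive points on the same side of the centre line) is satisfied at point 14.

rule 4 at point 14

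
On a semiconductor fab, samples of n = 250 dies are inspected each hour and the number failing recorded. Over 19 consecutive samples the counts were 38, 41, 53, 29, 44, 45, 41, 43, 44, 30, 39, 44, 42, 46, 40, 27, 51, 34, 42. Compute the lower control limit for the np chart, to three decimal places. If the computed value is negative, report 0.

23.175

p̄ = Σdᵢ / (k·n) = 773 / (19 × 250) = 0.16274
LCL = np̄ − 3·√(np̄(1−p̄)) = 40.6842 − 3 × 5.8364 = 23.1751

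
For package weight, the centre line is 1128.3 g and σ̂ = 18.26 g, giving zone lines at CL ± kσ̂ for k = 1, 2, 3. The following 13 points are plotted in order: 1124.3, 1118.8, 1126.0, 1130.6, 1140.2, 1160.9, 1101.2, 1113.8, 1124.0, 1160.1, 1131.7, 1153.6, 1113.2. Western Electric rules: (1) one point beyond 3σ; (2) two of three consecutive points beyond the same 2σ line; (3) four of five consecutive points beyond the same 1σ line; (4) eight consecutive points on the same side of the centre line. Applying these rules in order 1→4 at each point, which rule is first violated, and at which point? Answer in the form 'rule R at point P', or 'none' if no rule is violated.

none

Zone of each point (C = within 1σ̂, B = 1σ̂–2σ̂, A = 2σ̂–3σ̂, * = beyond 3σ̂; sign = side of CL): 1:-C, 2:-C, 3:-C, 4:+C, 5:+C, 6:+B, 7:-B, 8:-C, 9:-C, 10:+B, 11:+C, 12:+B, 13:-C
No rule fires across all 13 points.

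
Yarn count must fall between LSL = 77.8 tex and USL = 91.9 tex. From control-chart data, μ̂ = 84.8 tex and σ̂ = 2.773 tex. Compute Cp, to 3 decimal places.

0.847

Cp = (USL − LSL) / (6σ̂) = (91.9 − 77.8) / (6 × 2.773) = 14.1000 / 16.6380 = 0.8475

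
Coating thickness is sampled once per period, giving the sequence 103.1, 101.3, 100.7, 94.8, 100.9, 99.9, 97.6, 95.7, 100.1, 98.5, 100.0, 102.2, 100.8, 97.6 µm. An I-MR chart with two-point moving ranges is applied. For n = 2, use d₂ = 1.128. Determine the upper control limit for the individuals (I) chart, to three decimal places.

X̄ = (103.1 + 101.3 + 100.7 + 94.8 + 100.9 + 99.9 + 97.6 + 95.7 + 100.1 + 98.5 + 100.0 + 102.2 + 100.8 + 97.6) / 14 = 99.5143
Moving ranges: 1.8, 0.6, 5.9, 6.1, 1.0, 2.3, 1.9, 4.4, 1.6, 1.5, 2.2, 1.4, 3.2; M̄R̄ = 33.9000 / 13 = 2.6077
UCL = X̄ + 3·M̄R̄/d₂ = 99.5143 + 3 × 2.6077 / 1.128 = 106.4496

106.450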